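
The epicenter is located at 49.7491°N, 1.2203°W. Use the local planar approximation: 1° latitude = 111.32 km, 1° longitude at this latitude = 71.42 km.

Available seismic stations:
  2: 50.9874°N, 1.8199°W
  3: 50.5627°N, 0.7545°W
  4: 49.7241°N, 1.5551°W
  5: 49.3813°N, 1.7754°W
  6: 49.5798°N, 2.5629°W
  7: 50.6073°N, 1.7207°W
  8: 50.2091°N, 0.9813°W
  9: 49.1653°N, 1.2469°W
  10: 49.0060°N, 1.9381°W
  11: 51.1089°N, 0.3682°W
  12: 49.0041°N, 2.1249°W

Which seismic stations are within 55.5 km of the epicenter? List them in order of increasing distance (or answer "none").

4, 8

Distances from 49.7491°N, 1.2203°W:
2: 144.3461 km
3: 96.4865 km
4: 24.0728 km
5: 56.9922 km
6: 97.7230 km
7: 102.0007 km
8: 53.9772 km
9: 65.0164 km
10: 97.3193 km
11: 163.1482 km
12: 105.1283 km
Threshold 55.5 km: 4 (24.0728 km), 8 (53.9772 km) are within range.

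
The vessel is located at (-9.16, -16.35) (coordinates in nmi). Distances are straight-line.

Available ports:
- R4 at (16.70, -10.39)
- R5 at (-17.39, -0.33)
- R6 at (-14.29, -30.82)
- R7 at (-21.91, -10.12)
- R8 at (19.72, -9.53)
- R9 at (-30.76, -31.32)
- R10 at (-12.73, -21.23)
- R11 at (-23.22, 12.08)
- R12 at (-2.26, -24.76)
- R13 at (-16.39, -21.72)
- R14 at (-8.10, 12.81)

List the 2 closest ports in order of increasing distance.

Distances from (-9.16, -16.35):
R4: √((25.86)² + (5.96)²) = √(668.7396 + 35.5216) = 26.54 nmi
R5: √((-8.23)² + (16.02)²) = √(67.7329 + 256.6404) = 18.01 nmi
R6: √((-5.13)² + (-14.47)²) = √(26.3169 + 209.3809) = 15.35 nmi
R7: √((-12.75)² + (6.23)²) = √(162.5625 + 38.8129) = 14.19 nmi
R8: √((28.88)² + (6.82)²) = √(834.0544 + 46.5124) = 29.67 nmi
R9: √((-21.60)² + (-14.97)²) = √(466.5600 + 224.1009) = 26.28 nmi
R10: √((-3.57)² + (-4.88)²) = √(12.7449 + 23.8144) = 6.05 nmi
R11: √((-14.06)² + (28.43)²) = √(197.6836 + 808.2649) = 31.72 nmi
R12: √((6.90)² + (-8.41)²) = √(47.6100 + 70.7281) = 10.88 nmi
R13: √((-7.23)² + (-5.37)²) = √(52.2729 + 28.8369) = 9.01 nmi
R14: √((1.06)² + (29.16)²) = √(1.1236 + 850.3056) = 29.18 nmi
Sorted: R10 (6.05 nmi) < R13 (9.01 nmi) < R12 (10.88 nmi) < R7 (14.19 nmi) < …

R10, R13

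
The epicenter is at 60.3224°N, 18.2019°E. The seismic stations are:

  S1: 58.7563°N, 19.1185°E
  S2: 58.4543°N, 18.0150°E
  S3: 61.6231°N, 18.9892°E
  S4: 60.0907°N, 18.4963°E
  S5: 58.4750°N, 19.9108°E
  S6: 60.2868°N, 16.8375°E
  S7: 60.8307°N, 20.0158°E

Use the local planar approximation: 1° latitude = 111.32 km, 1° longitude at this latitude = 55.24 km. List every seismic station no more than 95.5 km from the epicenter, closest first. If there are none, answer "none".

S4, S6

Distances from 60.3224°N, 18.2019°E:
S1: 181.5421 km
S2: 208.2130 km
S3: 151.1843 km
S4: 30.4917 km
S5: 226.2836 km
S6: 75.4736 km
S7: 115.0728 km
Threshold 95.5 km: S4 (30.4917 km), S6 (75.4736 km) are within range.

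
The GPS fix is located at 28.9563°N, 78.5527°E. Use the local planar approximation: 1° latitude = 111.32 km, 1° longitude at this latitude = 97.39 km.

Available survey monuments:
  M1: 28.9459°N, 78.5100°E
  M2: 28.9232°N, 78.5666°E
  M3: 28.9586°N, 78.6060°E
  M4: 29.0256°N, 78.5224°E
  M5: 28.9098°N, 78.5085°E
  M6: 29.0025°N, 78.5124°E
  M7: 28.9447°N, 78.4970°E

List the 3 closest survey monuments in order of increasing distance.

M2, M1, M3

Distances from 28.9563°N, 78.5527°E:
M1: √((-0.0104·111.32)² + (-0.0427·97.39)²) = √(1.340334 + 17.293563) = 4.3167 km
M2: √((-0.0331·111.32)² + (0.0139·97.39)²) = √(13.576955 + 1.832561) = 3.9255 km
M3: √((0.0023·111.32)² + (0.0533·97.39)²) = √(0.065554 + 26.945308) = 5.1972 km
M4: √((0.0693·111.32)² + (-0.0303·97.39)²) = √(59.513140 + 8.707911) = 8.2596 km
M5: √((-0.0465·111.32)² + (-0.0442·97.39)²) = √(26.794910 + 18.529908) = 6.7324 km
M6: √((0.0462·111.32)² + (-0.0403·97.39)²) = √(26.450284 + 15.404188) = 6.4695 km
M7: √((-0.0116·111.32)² + (-0.0557·97.39)²) = √(1.667487 + 29.426535) = 5.5762 km
Sorted: M2 (3.9255 km) < M1 (4.3167 km) < M3 (5.1972 km) < M7 (5.5762 km) < M6 (6.4695 km) < …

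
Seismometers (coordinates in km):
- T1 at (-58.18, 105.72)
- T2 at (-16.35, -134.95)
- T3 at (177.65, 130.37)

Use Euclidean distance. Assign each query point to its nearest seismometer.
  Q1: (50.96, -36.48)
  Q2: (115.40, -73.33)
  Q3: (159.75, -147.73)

Q1→T2; Q2→T2; Q3→T2

Q1 at (50.96, -36.48):
  T1: √((-109.14)² + (142.20)²) = √(11911.5396 + 20220.8400) = 179.26 km
  T2: √((-67.31)² + (-98.47)²) = √(4530.6361 + 9696.3409) = 119.28 km
  T3: √((126.69)² + (166.85)²) = √(16050.3561 + 27838.9225) = 209.50 km
  → nearest: T2 (119.28 km)
Q2 at (115.40, -73.33):
  T1: √((-173.58)² + (179.05)²) = √(30130.0164 + 32058.9025) = 249.38 km
  T2: √((-131.75)² + (-61.62)²) = √(17358.0625 + 3797.0244) = 145.45 km
  T3: √((62.25)² + (203.70)²) = √(3875.0625 + 41493.6900) = 213.00 km
  → nearest: T2 (145.45 km)
Q3 at (159.75, -147.73):
  T1: √((-217.93)² + (253.45)²) = √(47493.4849 + 64236.9025) = 334.26 km
  T2: √((-176.10)² + (12.78)²) = √(31011.2100 + 163.3284) = 176.56 km
  T3: √((17.90)² + (278.10)²) = √(320.4100 + 77339.6100) = 278.68 km
  → nearest: T2 (176.56 km)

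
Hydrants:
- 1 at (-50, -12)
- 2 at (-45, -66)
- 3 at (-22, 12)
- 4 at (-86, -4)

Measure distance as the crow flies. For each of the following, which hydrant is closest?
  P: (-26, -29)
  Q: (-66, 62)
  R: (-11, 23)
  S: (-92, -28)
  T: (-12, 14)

P→1; Q→3; R→3; S→4; T→3

P at (-26, -29):
  1: 29.4
  2: 41.6
  3: 41.2
  4: 65.0
  → nearest: 1 (29.4)
Q at (-66, 62):
  1: 75.7
  2: 129.7
  3: 66.6
  4: 69.0
  → nearest: 3 (66.6)
R at (-11, 23):
  1: 52.4
  2: 95.3
  3: 15.6
  4: 79.7
  → nearest: 3 (15.6)
S at (-92, -28):
  1: 44.9
  2: 60.4
  3: 80.6
  4: 24.7
  → nearest: 4 (24.7)
T at (-12, 14):
  1: 46.0
  2: 86.5
  3: 10.2
  4: 76.2
  → nearest: 3 (10.2)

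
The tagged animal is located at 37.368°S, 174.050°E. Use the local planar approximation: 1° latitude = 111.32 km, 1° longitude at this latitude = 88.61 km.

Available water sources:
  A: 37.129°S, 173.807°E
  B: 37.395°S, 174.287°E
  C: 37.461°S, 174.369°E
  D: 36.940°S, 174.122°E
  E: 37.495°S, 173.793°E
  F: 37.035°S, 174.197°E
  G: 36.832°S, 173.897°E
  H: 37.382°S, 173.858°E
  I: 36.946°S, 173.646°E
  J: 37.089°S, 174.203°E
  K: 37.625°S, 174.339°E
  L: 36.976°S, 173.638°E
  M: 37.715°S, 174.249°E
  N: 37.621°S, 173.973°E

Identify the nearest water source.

H

Distances from 37.368°S, 174.050°E:
A: √((0.239·111.32)² + (-0.243·88.61)²) = √(707.85157 + 463.63693) = 34.227 km
B: √((-0.027·111.32)² + (0.237·88.61)²) = √(9.03387 + 441.02394) = 21.215 km
C: √((-0.093·111.32)² + (0.319·88.61)²) = √(107.17964 + 799.00011) = 30.103 km
D: √((0.428·111.32)² + (0.072·88.61)²) = √(2270.04221 + 40.70338) = 48.070 km
E: √((-0.127·111.32)² + (-0.257·88.61)²) = √(199.87286 + 518.59905) = 26.804 km
F: √((0.333·111.32)² + (0.147·88.61)²) = √(1374.15228 + 169.66808) = 39.291 km
G: √((0.536·111.32)² + (-0.153·88.61)²) = √(3560.21294 + 183.80120) = 61.188 km
H: √((-0.014·111.32)² + (-0.192·88.61)²) = √(2.42886 + 289.44625) = 17.084 km
I: √((0.422·111.32)² + (-0.404·88.61)²) = √(2206.84229 + 1281.52831) = 59.062 km
J: √((0.279·111.32)² + (0.153·88.61)²) = √(964.61676 + 183.80120) = 33.888 km
K: √((-0.257·111.32)² + (0.289·88.61)²) = √(818.48861 + 655.78452) = 38.396 km
L: √((0.392·111.32)² + (-0.412·88.61)²) = √(1904.22617 + 1332.78441) = 56.895 km
M: √((-0.347·111.32)² + (0.199·88.61)²) = √(1492.12547 + 310.93644) = 42.462 km
N: √((-0.253·111.32)² + (-0.077·88.61)²) = √(793.20864 + 46.55292) = 28.979 km
Minimum: H at 17.084 km.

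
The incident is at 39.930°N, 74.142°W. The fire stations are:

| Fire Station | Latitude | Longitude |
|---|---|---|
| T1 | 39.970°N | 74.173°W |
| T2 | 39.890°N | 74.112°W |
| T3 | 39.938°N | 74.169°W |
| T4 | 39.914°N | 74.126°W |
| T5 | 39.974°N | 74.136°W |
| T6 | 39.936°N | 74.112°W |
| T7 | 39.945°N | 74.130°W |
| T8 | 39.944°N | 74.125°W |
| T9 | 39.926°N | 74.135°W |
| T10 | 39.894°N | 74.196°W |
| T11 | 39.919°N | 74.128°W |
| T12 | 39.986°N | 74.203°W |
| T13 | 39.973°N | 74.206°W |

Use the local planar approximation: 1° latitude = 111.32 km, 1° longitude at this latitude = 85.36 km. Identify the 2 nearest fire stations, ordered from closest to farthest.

Distances from 39.930°N, 74.142°W:
T1: √((0.040·111.32)² + (-0.031·85.36)²) = √(19.82743 + 7.00216) = 5.180 km
T2: √((-0.040·111.32)² + (0.030·85.36)²) = √(19.82743 + 6.55770) = 5.137 km
T3: √((0.008·111.32)² + (-0.027·85.36)²) = √(0.79310 + 5.31173) = 2.471 km
T4: √((-0.016·111.32)² + (0.016·85.36)²) = √(3.17239 + 1.86530) = 2.244 km
T5: √((0.044·111.32)² + (0.006·85.36)²) = √(23.99119 + 0.26231) = 4.925 km
T6: √((0.006·111.32)² + (0.030·85.36)²) = √(0.44612 + 6.55770) = 2.646 km
T7: √((0.015·111.32)² + (0.012·85.36)²) = √(2.78823 + 1.04923) = 1.959 km
T8: √((0.014·111.32)² + (0.017·85.36)²) = √(2.42886 + 2.10575) = 2.129 km
T9: √((-0.004·111.32)² + (0.007·85.36)²) = √(0.19827 + 0.35703) = 0.745 km
T10: √((-0.036·111.32)² + (-0.054·85.36)²) = √(16.06022 + 21.24694) = 6.108 km
T11: √((-0.011·111.32)² + (0.014·85.36)²) = √(1.49945 + 1.42812) = 1.711 km
T12: √((0.056·111.32)² + (-0.061·85.36)²) = √(38.86176 + 27.11243) = 8.122 km
T13: √((0.043·111.32)² + (-0.064·85.36)²) = √(22.91307 + 29.84481) = 7.263 km
Sorted: T9 (0.745 km) < T11 (1.711 km) < T7 (1.959 km) < T8 (2.129 km) < …

T9, T11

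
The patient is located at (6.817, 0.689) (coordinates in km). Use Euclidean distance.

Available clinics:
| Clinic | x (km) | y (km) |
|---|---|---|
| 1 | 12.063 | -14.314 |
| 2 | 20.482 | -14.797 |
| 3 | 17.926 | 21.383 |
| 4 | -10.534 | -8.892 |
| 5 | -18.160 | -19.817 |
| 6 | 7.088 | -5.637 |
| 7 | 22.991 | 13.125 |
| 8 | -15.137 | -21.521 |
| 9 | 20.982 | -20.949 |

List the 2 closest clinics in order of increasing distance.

Distances from (6.817, 0.689):
1: 15.894 km
2: 20.653 km
3: 23.487 km
4: 19.821 km
5: 32.316 km
6: 6.332 km
7: 20.402 km
8: 31.229 km
9: 25.862 km
Sorted: 6 (6.332 km) < 1 (15.894 km) < 4 (19.821 km) < 7 (20.402 km) < …

6, 1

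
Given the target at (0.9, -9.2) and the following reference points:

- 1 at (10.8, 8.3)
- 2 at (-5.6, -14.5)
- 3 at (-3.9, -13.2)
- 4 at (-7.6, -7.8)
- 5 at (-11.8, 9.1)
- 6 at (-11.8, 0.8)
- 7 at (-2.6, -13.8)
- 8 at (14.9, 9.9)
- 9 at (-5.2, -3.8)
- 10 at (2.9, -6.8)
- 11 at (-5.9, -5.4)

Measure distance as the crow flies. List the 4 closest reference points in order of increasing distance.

Distances from (0.9, -9.2):
1: 20.1
2: 8.4
3: 6.2
4: 8.6
5: 22.3
6: 16.2
7: 5.8
8: 23.7
9: 8.1
10: 3.1
11: 7.8
Sorted: 10 (3.1) < 7 (5.8) < 3 (6.2) < 11 (7.8) < 9 (8.1) < 2 (8.4) < …

10, 7, 3, 11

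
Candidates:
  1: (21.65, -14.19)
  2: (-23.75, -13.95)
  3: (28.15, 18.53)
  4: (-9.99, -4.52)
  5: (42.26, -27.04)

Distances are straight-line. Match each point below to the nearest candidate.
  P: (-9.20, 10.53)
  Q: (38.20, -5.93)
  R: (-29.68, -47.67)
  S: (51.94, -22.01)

P→4; Q→1; R→2; S→5

P at (-9.20, 10.53):
  1: 39.53
  2: 28.48
  3: 38.20
  4: 15.07
  5: 63.72
  → nearest: 4 (15.07)
Q at (38.20, -5.93):
  1: 18.50
  2: 62.47
  3: 26.44
  4: 48.21
  5: 21.50
  → nearest: 1 (18.50)
R at (-29.68, -47.67):
  1: 61.28
  2: 34.24
  3: 87.90
  4: 47.43
  5: 74.84
  → nearest: 2 (34.24)
S at (51.94, -22.01):
  1: 31.28
  2: 76.12
  3: 47.00
  4: 64.35
  5: 10.91
  → nearest: 5 (10.91)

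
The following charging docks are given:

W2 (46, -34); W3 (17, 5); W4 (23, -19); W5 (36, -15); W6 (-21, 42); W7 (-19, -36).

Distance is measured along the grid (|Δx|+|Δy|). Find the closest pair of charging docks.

W4 and W5

Pairwise distances:
W4–W5: |13| + |4| = 13 + 4 = 17
W2–W5: |-10| + |19| = 10 + 19 = 29
W3–W4: |6| + |-24| = 6 + 24 = 30
W2–W4: |-23| + |15| = 23 + 15 = 38
W3–W5: |19| + |-20| = 19 + 20 = 39
W4–W7: |-42| + |-17| = 42 + 17 = 59
W2–W7: |-65| + |-2| = 65 + 2 = 67
W2–W3: |-29| + |39| = 29 + 39 = 68
W3–W6: |-38| + |37| = 38 + 37 = 75
W5–W7: |-55| + |-21| = 55 + 21 = 76
W3–W7: |-36| + |-41| = 36 + 41 = 77
W6–W7: |2| + |-78| = 2 + 78 = 80
W4–W6: |-44| + |61| = 44 + 61 = 105
W5–W6: |-57| + |57| = 57 + 57 = 114
W2–W6: |-67| + |76| = 67 + 76 = 143
Closest pair: W4–W5 at 17.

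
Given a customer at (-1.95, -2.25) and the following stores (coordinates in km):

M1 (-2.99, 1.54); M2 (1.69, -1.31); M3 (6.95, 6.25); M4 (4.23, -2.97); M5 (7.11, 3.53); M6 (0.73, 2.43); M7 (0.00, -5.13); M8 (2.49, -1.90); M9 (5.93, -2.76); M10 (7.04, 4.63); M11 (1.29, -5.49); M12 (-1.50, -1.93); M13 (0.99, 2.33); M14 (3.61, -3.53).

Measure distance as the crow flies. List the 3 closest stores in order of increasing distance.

Distances from (-1.95, -2.25):
M1: 3.93 km
M2: 3.76 km
M3: 12.31 km
M4: 6.22 km
M5: 10.75 km
M6: 5.39 km
M7: 3.48 km
M8: 4.45 km
M9: 7.90 km
M10: 11.32 km
M11: 4.58 km
M12: 0.55 km
M13: 5.44 km
M14: 5.71 km
Sorted: M12 (0.55 km) < M7 (3.48 km) < M2 (3.76 km) < M1 (3.93 km) < M8 (4.45 km) < …

M12, M7, M2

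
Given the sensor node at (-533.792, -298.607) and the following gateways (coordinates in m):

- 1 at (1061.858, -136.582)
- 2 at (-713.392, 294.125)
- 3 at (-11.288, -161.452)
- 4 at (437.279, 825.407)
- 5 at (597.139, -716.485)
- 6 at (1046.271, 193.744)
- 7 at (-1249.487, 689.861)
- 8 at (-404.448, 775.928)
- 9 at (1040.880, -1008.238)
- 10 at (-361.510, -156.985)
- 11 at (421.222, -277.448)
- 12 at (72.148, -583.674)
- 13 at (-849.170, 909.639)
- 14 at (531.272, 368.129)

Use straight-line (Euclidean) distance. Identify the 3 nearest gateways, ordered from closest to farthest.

10, 3, 2

Distances from (-533.792, -298.607):
1: √((1595.650)² + (162.025)²) = √(2546098.92250 + 26252.10063) = 1603.855 m
2: √((-179.600)² + (592.732)²) = √(32256.16000 + 351331.22382) = 619.344 m
3: √((522.504)² + (137.155)²) = √(273010.43002 + 18811.49403) = 540.205 m
4: √((971.071)² + (1124.014)²) = √(942978.88704 + 1263407.47220) = 1485.391 m
5: √((1130.931)² + (-417.878)²) = √(1279004.92676 + 174622.02288) = 1205.665 m
6: √((1580.063)² + (492.351)²) = √(2496599.08397 + 242409.50720) = 1654.995 m
7: √((-715.695)² + (988.468)²) = √(512219.33303 + 977068.98702) = 1220.364 m
8: √((129.344)² + (1074.535)²) = √(16729.87034 + 1154625.46623) = 1082.292 m
9: √((1574.672)² + (-709.631)²) = √(2479591.90758 + 503576.15616) = 1727.185 m
10: √((172.282)² + (141.622)²) = √(29681.08752 + 20056.79088) = 223.020 m
11: √((955.014)² + (21.159)²) = √(912051.74020 + 447.70328) = 955.248 m
12: √((605.940)² + (-285.067)²) = √(367163.28360 + 81263.19449) = 669.647 m
13: √((-315.378)² + (1208.246)²) = √(99463.28288 + 1459858.39652) = 1248.728 m
14: √((1065.064)² + (666.736)²) = √(1134361.32410 + 444536.89370) = 1256.542 m
Sorted: 10 (223.020 m) < 3 (540.205 m) < 2 (619.344 m) < 12 (669.647 m) < 11 (955.248 m) < …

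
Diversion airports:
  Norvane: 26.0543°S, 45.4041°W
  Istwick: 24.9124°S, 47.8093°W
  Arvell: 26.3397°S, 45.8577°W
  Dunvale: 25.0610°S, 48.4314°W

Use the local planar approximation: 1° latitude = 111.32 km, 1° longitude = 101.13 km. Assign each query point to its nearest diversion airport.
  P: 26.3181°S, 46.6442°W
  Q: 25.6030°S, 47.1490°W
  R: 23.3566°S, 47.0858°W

P→Arvell; Q→Istwick; R→Istwick

P at 26.3181°S, 46.6442°W:
  Norvane: 128.8036 km
  Istwick: 195.8823 km
  Arvell: 79.5751 km
  Dunvale: 228.5828 km
  → nearest: Arvell (79.5751 km)
Q at 25.6030°S, 47.1490°W:
  Norvane: 183.4739 km
  Istwick: 101.8294 km
  Arvell: 154.2047 km
  Dunvale: 143.0372 km
  → nearest: Istwick (101.8294 km)
R at 23.3566°S, 47.0858°W:
  Norvane: 345.1214 km
  Istwick: 188.0129 km
  Arvell: 354.5438 km
  Dunvale: 233.4884 km
  → nearest: Istwick (188.0129 km)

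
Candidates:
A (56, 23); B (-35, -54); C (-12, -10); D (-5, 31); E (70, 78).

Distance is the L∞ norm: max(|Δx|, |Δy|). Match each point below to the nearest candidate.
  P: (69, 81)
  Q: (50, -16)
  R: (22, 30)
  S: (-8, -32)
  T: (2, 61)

P at (69, 81):
  A: max(|-13|, |-58|) = 58
  B: max(|-104|, |-135|) = 135
  C: max(|-81|, |-91|) = 91
  D: max(|-74|, |-50|) = 74
  E: max(|1|, |-3|) = 3
  → nearest: E (3)
Q at (50, -16):
  A: max(|6|, |39|) = 39
  B: max(|-85|, |-38|) = 85
  C: max(|-62|, |6|) = 62
  D: max(|-55|, |47|) = 55
  E: max(|20|, |94|) = 94
  → nearest: A (39)
R at (22, 30):
  A: max(|34|, |-7|) = 34
  B: max(|-57|, |-84|) = 84
  C: max(|-34|, |-40|) = 40
  D: max(|-27|, |1|) = 27
  E: max(|48|, |48|) = 48
  → nearest: D (27)
S at (-8, -32):
  A: max(|64|, |55|) = 64
  B: max(|-27|, |-22|) = 27
  C: max(|-4|, |22|) = 22
  D: max(|3|, |63|) = 63
  E: max(|78|, |110|) = 110
  → nearest: C (22)
T at (2, 61):
  A: max(|54|, |-38|) = 54
  B: max(|-37|, |-115|) = 115
  C: max(|-14|, |-71|) = 71
  D: max(|-7|, |-30|) = 30
  E: max(|68|, |17|) = 68
  → nearest: D (30)

P→E; Q→A; R→D; S→C; T→D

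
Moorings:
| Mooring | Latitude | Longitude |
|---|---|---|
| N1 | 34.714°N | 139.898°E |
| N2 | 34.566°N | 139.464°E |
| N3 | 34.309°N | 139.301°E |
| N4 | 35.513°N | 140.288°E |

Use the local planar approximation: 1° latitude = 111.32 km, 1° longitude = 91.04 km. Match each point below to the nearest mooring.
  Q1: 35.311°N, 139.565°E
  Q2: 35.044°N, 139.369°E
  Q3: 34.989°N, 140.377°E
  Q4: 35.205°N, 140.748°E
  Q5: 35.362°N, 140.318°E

Q1 at 35.311°N, 139.565°E:
  N1: √((-0.597·111.32)² + (0.333·91.04)²) = √(4416.67108 + 919.07926) = 73.046 km
  N2: √((-0.745·111.32)² + (-0.101·91.04)²) = √(6877.94884 + 84.54876) = 83.442 km
  N3: √((-1.002·111.32)² + (-0.264·91.04)²) = √(12441.76054 + 577.66007) = 114.103 km
  N4: √((0.202·111.32)² + (0.723·91.04)²) = √(505.64898 + 4332.52515) = 69.557 km
  → nearest: N4 (69.557 km)
Q2 at 35.044°N, 139.369°E:
  N1: √((-0.330·111.32)² + (0.529·91.04)²) = √(1349.50431 + 2319.40101) = 60.571 km
  N2: √((-0.478·111.32)² + (0.095·91.04)²) = √(2831.40626 + 74.80174) = 53.909 km
  N3: √((-0.735·111.32)² + (-0.068·91.04)²) = √(6694.54513 + 38.32501) = 82.054 km
  N4: √((0.469·111.32)² + (0.919·91.04)²) = √(2725.78803 + 6999.95940) = 98.619 km
  → nearest: N2 (53.909 km)
Q3 at 34.989°N, 140.377°E:
  N1: √((-0.275·111.32)² + (-0.479·91.04)²) = √(937.15577 + 1901.67162) = 53.281 km
  N2: √((-0.423·111.32)² + (-0.913·91.04)²) = √(2217.31365 + 6908.85461) = 95.531 km
  N3: √((-0.680·111.32)² + (-1.076·91.04)²) = √(5730.12665 + 9595.97352) = 123.799 km
  N4: √((0.524·111.32)² + (-0.089·91.04)²) = √(3402.58489 + 65.65148) = 58.892 km
  → nearest: N1 (53.281 km)
Q4 at 35.205°N, 140.748°E:
  N1: √((-0.491·111.32)² + (-0.850·91.04)²) = √(2987.51008 + 5988.28346) = 94.741 km
  N2: √((-0.639·111.32)² + (-1.284·91.04)²) = √(5059.97198 + 13664.52519) = 136.837 km
  N3: √((-0.896·111.32)² + (-1.447·91.04)²) = √(9948.61019 + 17354.07861) = 165.235 km
  N4: √((0.308·111.32)² + (-0.460·91.04)²) = √(1175.56820 + 1753.80039) = 54.124 km
  → nearest: N4 (54.124 km)
Q5 at 35.362°N, 140.318°E:
  N1: √((-0.648·111.32)² + (-0.420·91.04)²) = √(5203.51016 + 1462.05287) = 81.643 km
  N2: √((-0.796·111.32)² + (-0.854·91.04)²) = √(7851.85970 + 6044.77638) = 117.884 km
  N3: √((-1.053·111.32)² + (-1.017·91.04)²) = √(13740.51902 + 8572.47849) = 149.375 km
  N4: √((0.151·111.32)² + (-0.030·91.04)²) = √(282.55324 + 7.45945) = 17.030 km
  → nearest: N4 (17.030 km)

Q1→N4; Q2→N2; Q3→N1; Q4→N4; Q5→N4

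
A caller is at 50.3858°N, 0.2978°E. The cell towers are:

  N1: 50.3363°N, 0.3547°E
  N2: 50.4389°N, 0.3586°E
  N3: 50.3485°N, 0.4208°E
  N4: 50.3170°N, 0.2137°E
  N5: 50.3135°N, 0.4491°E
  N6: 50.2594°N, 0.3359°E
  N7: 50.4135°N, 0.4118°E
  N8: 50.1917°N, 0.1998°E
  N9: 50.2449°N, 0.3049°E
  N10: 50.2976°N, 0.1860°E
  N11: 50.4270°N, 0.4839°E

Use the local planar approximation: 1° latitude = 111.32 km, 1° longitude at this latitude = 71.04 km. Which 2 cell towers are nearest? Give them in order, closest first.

N1, N2

Distances from 50.3858°N, 0.2978°E:
N1: √((-0.0495·111.32)² + (0.0569·71.04)²) = √(30.363847 + 16.339187) = 6.8340 km
N2: √((0.0531·111.32)² + (0.0608·71.04)²) = √(34.941009 + 18.655765) = 7.3210 km
N3: √((-0.0373·111.32)² + (0.1230·71.04)²) = √(17.241064 + 76.351246) = 9.6743 km
N4: √((-0.0688·111.32)² + (-0.0841·71.04)²) = √(58.657463 + 35.694220) = 9.7135 km
N5: √((-0.0723·111.32)² + (0.1513·71.04)²) = √(64.777322 + 115.527071) = 13.4277 km
N6: √((-0.1264·111.32)² + (0.0381·71.04)²) = √(197.988763 + 7.325813) = 14.3288 km
N7: √((0.0277·111.32)² + (0.1140·71.04)²) = √(9.508367 + 65.586674) = 8.6657 km
N8: √((-0.1941·111.32)² + (-0.0980·71.04)²) = √(466.871610 + 48.468330) = 22.7011 km
N9: √((-0.1409·111.32)² + (0.0071·71.04)²) = √(246.018849 + 0.254403) = 15.6931 km
N10: √((-0.0882·111.32)² + (-0.1118·71.04)²) = √(96.401450 + 63.079685) = 12.6286 km
N11: √((0.0412·111.32)² + (0.1861·71.04)²) = √(21.034918 + 174.782784) = 13.9935 km
Sorted: N1 (6.8340 km) < N2 (7.3210 km) < N7 (8.6657 km) < N3 (9.6743 km) < …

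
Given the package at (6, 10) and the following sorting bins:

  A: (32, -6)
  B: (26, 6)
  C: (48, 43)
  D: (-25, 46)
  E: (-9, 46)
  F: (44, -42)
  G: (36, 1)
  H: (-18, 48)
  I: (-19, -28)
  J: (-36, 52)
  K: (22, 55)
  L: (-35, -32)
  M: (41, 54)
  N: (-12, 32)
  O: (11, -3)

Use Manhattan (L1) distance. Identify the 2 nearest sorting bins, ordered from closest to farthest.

Distances from (6, 10):
A: |26| + |-16| = 26 + 16 = 42
B: |20| + |-4| = 20 + 4 = 24
C: |42| + |33| = 42 + 33 = 75
D: |-31| + |36| = 31 + 36 = 67
E: |-15| + |36| = 15 + 36 = 51
F: |38| + |-52| = 38 + 52 = 90
G: |30| + |-9| = 30 + 9 = 39
H: |-24| + |38| = 24 + 38 = 62
I: |-25| + |-38| = 25 + 38 = 63
J: |-42| + |42| = 42 + 42 = 84
K: |16| + |45| = 16 + 45 = 61
L: |-41| + |-42| = 41 + 42 = 83
M: |35| + |44| = 35 + 44 = 79
N: |-18| + |22| = 18 + 22 = 40
O: |5| + |-13| = 5 + 13 = 18
Sorted: O (18) < B (24) < G (39) < N (40) < …

O, B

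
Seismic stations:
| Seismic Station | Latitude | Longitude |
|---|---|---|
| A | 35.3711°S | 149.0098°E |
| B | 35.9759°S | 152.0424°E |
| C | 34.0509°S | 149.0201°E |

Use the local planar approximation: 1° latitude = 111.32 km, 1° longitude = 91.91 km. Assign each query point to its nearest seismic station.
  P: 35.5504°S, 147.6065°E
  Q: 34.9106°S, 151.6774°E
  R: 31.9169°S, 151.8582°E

P→A; Q→B; R→C

P at 35.5504°S, 147.6065°E:
  A: 130.5126 km
  B: 410.4459 km
  C: 211.5277 km
  → nearest: A (130.5126 km)
Q at 34.9106°S, 151.6774°E:
  A: 250.4809 km
  B: 123.2429 km
  C: 262.3134 km
  → nearest: B (123.2429 km)
R at 31.9169°S, 151.8582°E:
  A: 465.1819 km
  B: 452.1649 km
  C: 352.8114 km
  → nearest: C (352.8114 km)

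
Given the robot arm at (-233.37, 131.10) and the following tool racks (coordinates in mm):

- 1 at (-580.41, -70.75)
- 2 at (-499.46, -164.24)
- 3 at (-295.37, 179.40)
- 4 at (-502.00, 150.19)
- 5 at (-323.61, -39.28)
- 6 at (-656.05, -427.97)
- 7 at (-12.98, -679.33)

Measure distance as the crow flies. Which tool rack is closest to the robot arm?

Distances from (-233.37, 131.10):
1: √((-347.04)² + (-201.85)²) = √(120436.7616 + 40743.4225) = 401.47 mm
2: √((-266.09)² + (-295.34)²) = √(70803.8881 + 87225.7156) = 397.53 mm
3: √((-62.00)² + (48.30)²) = √(3844.0000 + 2332.8900) = 78.59 mm
4: √((-268.63)² + (19.09)²) = √(72162.0769 + 364.4281) = 269.31 mm
5: √((-90.24)² + (-170.38)²) = √(8143.2576 + 29029.3444) = 192.80 mm
6: √((-422.68)² + (-559.07)²) = √(178658.3824 + 312559.2649) = 700.87 mm
7: √((220.39)² + (-810.43)²) = √(48571.7521 + 656796.7849) = 839.86 mm
Minimum: 3 at 78.59 mm.

3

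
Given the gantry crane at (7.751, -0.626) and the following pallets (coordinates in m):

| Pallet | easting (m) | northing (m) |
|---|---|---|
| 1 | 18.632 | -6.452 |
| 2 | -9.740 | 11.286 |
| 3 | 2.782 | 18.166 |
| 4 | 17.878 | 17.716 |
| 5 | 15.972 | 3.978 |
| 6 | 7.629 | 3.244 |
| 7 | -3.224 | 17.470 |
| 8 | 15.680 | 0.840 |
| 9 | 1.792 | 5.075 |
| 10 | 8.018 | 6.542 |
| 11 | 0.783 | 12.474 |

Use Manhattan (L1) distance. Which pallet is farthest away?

2

Distances from (7.751, -0.626):
1: 16.707 m
2: 29.403 m
3: 23.761 m
4: 28.469 m
5: 12.825 m
6: 3.992 m
7: 29.071 m
8: 9.395 m
9: 11.660 m
10: 7.435 m
11: 20.068 m
Maximum: 2 at 29.403 m.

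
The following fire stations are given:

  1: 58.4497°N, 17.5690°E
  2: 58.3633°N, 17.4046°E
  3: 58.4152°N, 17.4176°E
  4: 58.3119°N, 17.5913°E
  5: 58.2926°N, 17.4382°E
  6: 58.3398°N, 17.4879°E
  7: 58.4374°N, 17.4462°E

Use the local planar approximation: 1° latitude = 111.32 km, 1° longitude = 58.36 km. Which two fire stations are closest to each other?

3 and 7

Pairwise distances:
1–2: 13.5853 km
1–3: 9.6343 km
1–4: 15.3950 km
1–5: 19.0818 km
1–6: 13.1177 km
1–7: 7.2962 km
2–3: 5.8271 km
2–4: 12.3068 km
2–5: 8.1109 km
2–6: 5.5206 km
2–7: 8.5987 km
3–4: 15.3296 km
3–5: 13.7007 km
3–6: 9.3426 km
3–7: 2.9822 km
4–5: 9.1896 km
4–6: 6.7868 km
4–7: 16.3367 km
5–6: 6.0017 km
5–7: 16.1259 km
6–7: 11.1340 km
Closest pair: 3–7 at 2.9822 km.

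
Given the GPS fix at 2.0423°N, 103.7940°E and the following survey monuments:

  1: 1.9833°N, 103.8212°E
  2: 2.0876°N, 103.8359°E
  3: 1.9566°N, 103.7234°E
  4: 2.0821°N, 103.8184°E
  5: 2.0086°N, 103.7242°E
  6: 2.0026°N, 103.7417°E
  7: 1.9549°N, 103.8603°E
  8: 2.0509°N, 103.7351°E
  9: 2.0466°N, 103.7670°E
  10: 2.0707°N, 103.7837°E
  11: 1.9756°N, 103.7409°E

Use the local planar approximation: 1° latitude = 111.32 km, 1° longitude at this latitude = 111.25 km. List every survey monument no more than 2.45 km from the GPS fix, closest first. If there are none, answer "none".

none

Distances from 2.0423°N, 103.7940°E:
1: 7.2314 km
2: 6.8672 km
3: 12.3573 km
4: 5.1960 km
5: 8.6240 km
6: 7.3065 km
7: 12.2092 km
8: 6.6222 km
9: 3.0417 km
10: 3.3627 km
11: 9.4883 km
Threshold 2.45 km: none within range.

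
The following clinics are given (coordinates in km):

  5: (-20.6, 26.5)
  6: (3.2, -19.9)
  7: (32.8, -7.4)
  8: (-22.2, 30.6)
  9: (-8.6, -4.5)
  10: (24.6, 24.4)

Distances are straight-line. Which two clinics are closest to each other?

5 and 8

Pairwise distances:
5–6: √((23.8)² + (-46.4)²) = √(566.440 + 2152.960) = 52.1 km
5–7: √((53.4)² + (-33.9)²) = √(2851.560 + 1149.210) = 63.3 km
5–8: √((-1.6)² + (4.1)²) = √(2.560 + 16.810) = 4.4 km
5–9: √((12.0)² + (-31.0)²) = √(144.000 + 961.000) = 33.2 km
5–10: √((45.2)² + (-2.1)²) = √(2043.040 + 4.410) = 45.2 km
6–7: √((29.6)² + (12.5)²) = √(876.160 + 156.250) = 32.1 km
6–8: √((-25.4)² + (50.5)²) = √(645.160 + 2550.250) = 56.5 km
6–9: √((-11.8)² + (15.4)²) = √(139.240 + 237.160) = 19.4 km
6–10: √((21.4)² + (44.3)²) = √(457.960 + 1962.490) = 49.2 km
7–8: √((-55.0)² + (38.0)²) = √(3025.000 + 1444.000) = 66.9 km
7–9: √((-41.4)² + (2.9)²) = √(1713.960 + 8.410) = 41.5 km
7–10: √((-8.2)² + (31.8)²) = √(67.240 + 1011.240) = 32.8 km
8–9: √((13.6)² + (-35.1)²) = √(184.960 + 1232.010) = 37.6 km
8–10: √((46.8)² + (-6.2)²) = √(2190.240 + 38.440) = 47.2 km
9–10: √((33.2)² + (28.9)²) = √(1102.240 + 835.210) = 44.0 km
Closest pair: 5–8 at 4.4 km.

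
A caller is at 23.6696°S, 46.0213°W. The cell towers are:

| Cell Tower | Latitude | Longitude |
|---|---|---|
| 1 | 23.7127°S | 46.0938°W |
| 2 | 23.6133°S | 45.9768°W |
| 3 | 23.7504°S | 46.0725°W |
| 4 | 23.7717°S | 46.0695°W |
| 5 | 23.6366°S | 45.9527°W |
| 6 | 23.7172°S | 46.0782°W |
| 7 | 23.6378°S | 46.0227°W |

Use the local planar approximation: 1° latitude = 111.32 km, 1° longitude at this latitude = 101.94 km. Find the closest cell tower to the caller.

7

Distances from 23.6696°S, 46.0213°W:
1: √((-0.0431·111.32)² + (-0.0725·101.94)²) = √(23.019768 + 54.621707) = 8.8114 km
2: √((0.0563·111.32)² + (0.0445·101.94)²) = √(39.279250 + 20.578290) = 7.7368 km
3: √((-0.0808·111.32)² + (-0.0512·101.94)²) = √(80.903837 + 27.241385) = 10.3993 km
4: √((-0.1021·111.32)² + (-0.0482·101.94)²) = √(129.180773 + 24.142561) = 12.3824 km
5: √((0.0330·111.32)² + (0.0686·101.94)²) = √(13.495043 + 48.903224) = 7.8993 km
6: √((-0.0476·111.32)² + (-0.0569·101.94)²) = √(28.077621 + 33.644478) = 7.8563 km
7: √((0.0318·111.32)² + (-0.0014·101.94)²) = √(12.531430 + 0.020368) = 3.5429 km
Minimum: 7 at 3.5429 km.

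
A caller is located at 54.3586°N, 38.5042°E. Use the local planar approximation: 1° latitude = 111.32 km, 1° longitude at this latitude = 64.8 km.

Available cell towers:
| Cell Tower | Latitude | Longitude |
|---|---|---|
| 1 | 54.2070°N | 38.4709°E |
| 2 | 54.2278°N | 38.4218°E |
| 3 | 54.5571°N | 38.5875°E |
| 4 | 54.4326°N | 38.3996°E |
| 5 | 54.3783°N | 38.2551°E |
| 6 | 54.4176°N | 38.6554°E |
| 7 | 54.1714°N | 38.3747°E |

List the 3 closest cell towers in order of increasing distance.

Distances from 54.3586°N, 38.5042°E:
1: √((-0.1516·111.32)² + (-0.0333·64.8)²) = √(284.803156 + 4.656273) = 17.0135 km
2: √((-0.1308·111.32)² + (-0.0824·64.8)²) = √(212.012703 + 28.510474) = 15.5088 km
3: √((0.1985·111.32)² + (0.0833·64.8)²) = √(488.278293 + 29.136677) = 22.7468 km
4: √((0.0740·111.32)² + (-0.1046·64.8)²) = √(67.859372 + 45.942368) = 10.6678 km
5: √((0.0197·111.32)² + (-0.2491·64.8)²) = √(4.809267 + 260.553833) = 16.2900 km
6: √((0.0590·111.32)² + (0.1512·64.8)²) = √(43.137048 + 95.996101) = 11.7955 km
7: √((-0.1872·111.32)² + (-0.1295·64.8)²) = √(434.268256 + 70.418951) = 22.4652 km
Sorted: 4 (10.6678 km) < 6 (11.7955 km) < 2 (15.5088 km) < 5 (16.2900 km) < 1 (17.0135 km) < …

4, 6, 2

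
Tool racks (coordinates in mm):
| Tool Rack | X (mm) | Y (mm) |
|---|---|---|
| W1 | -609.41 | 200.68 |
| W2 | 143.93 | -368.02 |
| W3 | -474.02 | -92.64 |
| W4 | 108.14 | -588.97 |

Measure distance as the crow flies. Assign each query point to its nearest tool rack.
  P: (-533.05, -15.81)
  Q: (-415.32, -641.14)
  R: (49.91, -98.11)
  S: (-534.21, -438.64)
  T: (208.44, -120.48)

P→W3; Q→W4; R→W2; S→W3; T→W2

P at (-533.05, -15.81):
  W1: 229.56 mm
  W2: 763.12 mm
  W3: 96.89 mm
  W4: 860.02 mm
  → nearest: W3 (96.89 mm)
Q at (-415.32, -641.14):
  W1: 863.90 mm
  W2: 622.38 mm
  W3: 551.63 mm
  W4: 526.05 mm
  → nearest: W4 (526.05 mm)
R at (49.91, -98.11):
  W1: 723.86 mm
  W2: 285.82 mm
  W3: 523.96 mm
  W4: 494.30 mm
  → nearest: W2 (285.82 mm)
S at (-534.21, -438.64):
  W1: 643.73 mm
  W2: 681.81 mm
  W3: 351.20 mm
  W4: 659.71 mm
  → nearest: W3 (351.20 mm)
T at (208.44, -120.48):
  W1: 878.65 mm
  W2: 255.81 mm
  W3: 683.03 mm
  W4: 479.11 mm
  → nearest: W2 (255.81 mm)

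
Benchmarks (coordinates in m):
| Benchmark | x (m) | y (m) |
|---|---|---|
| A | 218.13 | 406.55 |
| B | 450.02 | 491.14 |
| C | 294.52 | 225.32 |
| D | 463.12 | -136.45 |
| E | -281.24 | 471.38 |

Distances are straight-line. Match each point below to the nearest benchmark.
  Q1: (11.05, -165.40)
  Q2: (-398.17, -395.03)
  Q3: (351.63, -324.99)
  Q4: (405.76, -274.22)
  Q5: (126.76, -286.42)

Q1 at (11.05, -165.40):
  A: √((207.08)² + (571.95)²) = √(42882.1264 + 327126.8025) = 608.28 m
  B: √((438.97)² + (656.54)²) = √(192694.6609 + 431044.7716) = 789.77 m
  C: √((283.47)² + (390.72)²) = √(80355.2409 + 152662.1184) = 482.72 m
  D: √((452.07)² + (28.95)²) = √(204367.2849 + 838.1025) = 453.00 m
  E: √((-292.29)² + (636.78)²) = √(85433.4441 + 405488.7684) = 700.66 m
  → nearest: D (453.00 m)
Q2 at (-398.17, -395.03):
  A: √((616.30)² + (801.58)²) = √(379825.6900 + 642530.4964) = 1011.12 m
  B: √((848.19)² + (886.17)²) = √(719426.2761 + 785297.2689) = 1226.67 m
  C: √((692.69)² + (620.35)²) = √(479819.4361 + 384834.1225) = 929.87 m
  D: √((861.29)² + (258.58)²) = √(741820.4641 + 66863.6164) = 899.27 m
  E: √((116.93)² + (866.41)²) = √(13672.6249 + 750666.2881) = 874.26 m
  → nearest: E (874.26 m)
Q3 at (351.63, -324.99):
  A: √((-133.50)² + (731.54)²) = √(17822.2500 + 535150.7716) = 743.62 m
  B: √((98.39)² + (816.13)²) = √(9680.5921 + 666068.1769) = 822.04 m
  C: √((-57.11)² + (550.31)²) = √(3261.5521 + 302841.0961) = 553.27 m
  D: √((111.49)² + (188.54)²) = √(12430.0201 + 35547.3316) = 219.04 m
  E: √((-632.87)² + (796.37)²) = √(400524.4369 + 634205.1769) = 1017.22 m
  → nearest: D (219.04 m)
Q4 at (405.76, -274.22):
  A: √((-187.63)² + (680.77)²) = √(35205.0169 + 463447.7929) = 706.15 m
  B: √((44.26)² + (765.36)²) = √(1958.9476 + 585775.9296) = 766.64 m
  C: √((-111.24)² + (499.54)²) = √(12374.3376 + 249540.2116) = 511.78 m
  D: √((57.36)² + (137.77)²) = √(3290.1696 + 18980.5729) = 149.23 m
  E: √((-687.00)² + (745.60)²) = √(471969.0000 + 555919.3600) = 1013.85 m
  → nearest: D (149.23 m)
Q5 at (126.76, -286.42):
  A: √((91.37)² + (692.97)²) = √(8348.4769 + 480207.4209) = 698.97 m
  B: √((323.26)² + (777.56)²) = √(104497.0276 + 604599.5536) = 842.08 m
  C: √((167.76)² + (511.74)²) = √(28143.4176 + 261877.8276) = 538.54 m
  D: √((336.36)² + (149.97)²) = √(113138.0496 + 22491.0009) = 368.28 m
  E: √((-408.00)² + (757.80)²) = √(166464.0000 + 574260.8400) = 860.65 m
  → nearest: D (368.28 m)

Q1→D; Q2→E; Q3→D; Q4→D; Q5→D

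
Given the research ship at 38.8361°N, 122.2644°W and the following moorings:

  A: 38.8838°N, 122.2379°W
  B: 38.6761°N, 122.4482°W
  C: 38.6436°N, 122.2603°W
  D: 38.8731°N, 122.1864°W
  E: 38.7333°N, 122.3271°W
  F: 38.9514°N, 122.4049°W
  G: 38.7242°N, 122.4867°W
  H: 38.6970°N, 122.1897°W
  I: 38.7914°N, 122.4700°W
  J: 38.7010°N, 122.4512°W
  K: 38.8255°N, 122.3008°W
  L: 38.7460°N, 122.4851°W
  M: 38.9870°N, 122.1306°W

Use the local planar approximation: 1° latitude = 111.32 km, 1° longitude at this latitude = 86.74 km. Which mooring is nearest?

K

Distances from 38.8361°N, 122.2644°W:
A: √((0.0477·111.32)² + (0.0265·86.74)²) = √(28.195718 + 5.283608) = 5.7861 km
B: √((-0.1600·111.32)² + (-0.1838·86.74)²) = √(317.238845 + 254.173254) = 23.9042 km
C: √((-0.1925·111.32)² + (0.0041·86.74)²) = √(459.206327 + 0.126476) = 21.4321 km
D: √((0.0370·111.32)² + (0.0780·86.74)²) = √(16.964843 + 45.774967) = 7.9208 km
E: √((-0.1028·111.32)² + (-0.0627·86.74)²) = √(130.958178 + 29.578348) = 12.6703 km
F: √((0.1153·111.32)² + (-0.1405·86.74)²) = √(164.742256 + 148.522238) = 17.6993 km
G: √((-0.1119·111.32)² + (-0.2223·86.74)²) = √(155.169574 + 371.807170) = 22.9560 km
H: √((-0.1391·111.32)² + (0.0747·86.74)²) = √(239.773209 + 41.983635) = 16.7856 km
I: √((-0.0447·111.32)² + (-0.2056·86.74)²) = √(24.760616 + 318.042425) = 18.5149 km
J: √((-0.1351·111.32)² + (-0.1868·86.74)²) = √(226.181507 + 262.538246) = 22.1070 km
K: √((-0.0106·111.32)² + (-0.0364·86.74)²) = √(1.392381 + 9.968771) = 3.3706 km
L: √((-0.0901·111.32)² + (-0.2207·86.74)²) = √(100.599536 + 366.474281) = 21.6119 km
M: √((0.1509·111.32)² + (0.1338·86.74)²) = √(282.179120 + 134.694872) = 20.4175 km
Minimum: K at 3.3706 km.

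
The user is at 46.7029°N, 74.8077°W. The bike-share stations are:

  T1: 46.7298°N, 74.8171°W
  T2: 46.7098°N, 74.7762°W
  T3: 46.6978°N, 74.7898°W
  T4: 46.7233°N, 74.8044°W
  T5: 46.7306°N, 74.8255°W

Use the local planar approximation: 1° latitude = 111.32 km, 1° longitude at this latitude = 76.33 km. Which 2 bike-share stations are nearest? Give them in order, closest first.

Distances from 46.7029°N, 74.8077°W:
T1: √((0.0269·111.32)² + (-0.0094·76.33)²) = √(8.967078 + 0.514809) = 3.0793 km
T2: √((0.0069·111.32)² + (0.0315·76.33)²) = √(0.589990 + 5.781115) = 2.5241 km
T3: √((-0.0051·111.32)² + (0.0179·76.33)²) = √(0.322320 + 1.866795) = 1.4796 km
T4: √((0.0204·111.32)² + (0.0033·76.33)²) = √(5.157114 + 0.063448) = 2.2849 km
T5: √((0.0277·111.32)² + (-0.0178·76.33)²) = √(9.508367 + 1.845995) = 3.3696 km
Sorted: T3 (1.4796 km) < T4 (2.2849 km) < T2 (2.5241 km) < T1 (3.0793 km) < …

T3, T4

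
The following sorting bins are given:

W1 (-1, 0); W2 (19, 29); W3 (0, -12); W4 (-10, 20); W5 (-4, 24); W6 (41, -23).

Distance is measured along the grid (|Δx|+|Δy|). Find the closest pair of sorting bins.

W4 and W5

Pairwise distances:
W1–W2: |20| + |29| = 20 + 29 = 49
W1–W3: |1| + |-12| = 1 + 12 = 13
W1–W4: |-9| + |20| = 9 + 20 = 29
W1–W5: |-3| + |24| = 3 + 24 = 27
W1–W6: |42| + |-23| = 42 + 23 = 65
W2–W3: |-19| + |-41| = 19 + 41 = 60
W2–W4: |-29| + |-9| = 29 + 9 = 38
W2–W5: |-23| + |-5| = 23 + 5 = 28
W2–W6: |22| + |-52| = 22 + 52 = 74
W3–W4: |-10| + |32| = 10 + 32 = 42
W3–W5: |-4| + |36| = 4 + 36 = 40
W3–W6: |41| + |-11| = 41 + 11 = 52
W4–W5: |6| + |4| = 6 + 4 = 10
W4–W6: |51| + |-43| = 51 + 43 = 94
W5–W6: |45| + |-47| = 45 + 47 = 92
Closest pair: W4–W5 at 10.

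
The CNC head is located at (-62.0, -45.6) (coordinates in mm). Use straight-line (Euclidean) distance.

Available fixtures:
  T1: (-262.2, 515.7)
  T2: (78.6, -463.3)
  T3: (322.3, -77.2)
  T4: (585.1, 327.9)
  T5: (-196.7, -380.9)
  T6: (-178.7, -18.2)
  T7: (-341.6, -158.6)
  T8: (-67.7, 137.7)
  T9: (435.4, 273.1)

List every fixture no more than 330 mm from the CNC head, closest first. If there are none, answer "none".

T6, T8, T7

Distances from (-62.0, -45.6):
T1: √((-200.2)² + (561.3)²) = √(40080.040 + 315057.690) = 595.9 mm
T2: √((140.6)² + (-417.7)²) = √(19768.360 + 174473.290) = 440.7 mm
T3: √((384.3)² + (-31.6)²) = √(147686.490 + 998.560) = 385.6 mm
T4: √((647.1)² + (373.5)²) = √(418738.410 + 139502.250) = 747.2 mm
T5: √((-134.7)² + (-335.3)²) = √(18144.090 + 112426.090) = 361.3 mm
T6: √((-116.7)² + (27.4)²) = √(13618.890 + 750.760) = 119.9 mm
T7: √((-279.6)² + (-113.0)²) = √(78176.160 + 12769.000) = 301.6 mm
T8: √((-5.7)² + (183.3)²) = √(32.490 + 33598.890) = 183.4 mm
T9: √((497.4)² + (318.7)²) = √(247406.760 + 101569.690) = 590.7 mm
Threshold 330 mm: T6 (119.9 mm), T8 (183.4 mm), T7 (301.6 mm) are within range.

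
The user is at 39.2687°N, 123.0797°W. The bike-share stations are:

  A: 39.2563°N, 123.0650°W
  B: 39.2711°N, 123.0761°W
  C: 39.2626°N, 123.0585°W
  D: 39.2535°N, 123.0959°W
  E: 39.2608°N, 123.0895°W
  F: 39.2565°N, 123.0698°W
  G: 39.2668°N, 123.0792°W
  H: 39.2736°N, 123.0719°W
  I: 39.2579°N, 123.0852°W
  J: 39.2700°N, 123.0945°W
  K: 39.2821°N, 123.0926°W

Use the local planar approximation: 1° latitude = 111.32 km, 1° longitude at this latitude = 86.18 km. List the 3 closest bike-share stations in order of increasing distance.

G, B, H

Distances from 39.2687°N, 123.0797°W:
A: 1.8736 km
B: 0.4094 km
C: 1.9491 km
D: 2.1937 km
E: 1.2193 km
F: 1.6039 km
G: 0.2159 km
H: 0.8657 km
I: 1.2923 km
J: 1.2836 km
K: 1.8604 km
Sorted: G (0.2159 km) < B (0.4094 km) < H (0.8657 km) < E (1.2193 km) < J (1.2836 km) < …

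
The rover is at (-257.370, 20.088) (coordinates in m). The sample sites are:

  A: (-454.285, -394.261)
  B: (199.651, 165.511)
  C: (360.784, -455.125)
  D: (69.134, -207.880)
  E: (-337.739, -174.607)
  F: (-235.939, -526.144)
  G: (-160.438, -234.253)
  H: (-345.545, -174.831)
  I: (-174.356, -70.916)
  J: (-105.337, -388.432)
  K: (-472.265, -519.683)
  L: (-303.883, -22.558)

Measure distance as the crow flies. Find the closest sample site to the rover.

Distances from (-257.370, 20.088):
A: 458.760 m
B: 479.600 m
C: 779.706 m
D: 398.214 m
E: 210.631 m
F: 546.652 m
G: 272.186 m
H: 213.935 m
I: 123.179 m
J: 435.893 m
K: 580.976 m
L: 63.104 m
Minimum: L at 63.104 m.

L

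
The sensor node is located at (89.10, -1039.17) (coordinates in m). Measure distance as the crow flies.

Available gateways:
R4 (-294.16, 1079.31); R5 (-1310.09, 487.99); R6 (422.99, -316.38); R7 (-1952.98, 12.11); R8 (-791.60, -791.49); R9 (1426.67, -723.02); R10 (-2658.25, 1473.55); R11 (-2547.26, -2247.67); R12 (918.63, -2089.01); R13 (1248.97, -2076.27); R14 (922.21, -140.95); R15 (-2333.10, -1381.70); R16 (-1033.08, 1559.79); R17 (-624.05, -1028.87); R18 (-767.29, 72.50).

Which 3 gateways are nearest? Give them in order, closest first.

Distances from (89.10, -1039.17):
R4: √((-383.26)² + (2118.48)²) = √(146888.2276 + 4487957.5104) = 2152.87 m
R5: √((-1399.19)² + (1527.16)²) = √(1957732.6561 + 2332217.6656) = 2071.22 m
R6: √((333.89)² + (722.79)²) = √(111482.5321 + 522425.3841) = 796.18 m
R7: √((-2042.08)² + (1051.28)²) = √(4170090.7264 + 1105189.6384) = 2296.80 m
R8: √((-880.70)² + (247.68)²) = √(775632.4900 + 61345.3824) = 914.86 m
R9: √((1337.57)² + (316.15)²) = √(1789093.5049 + 99950.8225) = 1374.43 m
R10: √((-2747.35)² + (2512.72)²) = √(7547932.0225 + 6313761.7984) = 3723.13 m
R11: √((-2636.36)² + (-1208.50)²) = √(6950394.0496 + 1460472.2500) = 2900.15 m
R12: √((829.53)² + (-1049.84)²) = √(688120.0209 + 1102164.0256) = 1338.01 m
R13: √((1159.87)² + (-1037.10)²) = √(1345298.4169 + 1075576.4100) = 1555.92 m
R14: √((833.11)² + (898.22)²) = √(694072.2721 + 806799.1684) = 1225.10 m
R15: √((-2422.20)² + (-342.53)²) = √(5867052.8400 + 117326.8009) = 2446.30 m
R16: √((-1122.18)² + (2598.96)²) = √(1259287.9524 + 6754593.0816) = 2830.88 m
R17: √((-713.15)² + (10.30)²) = √(508582.9225 + 106.0900) = 713.22 m
R18: √((-856.39)² + (1111.67)²) = √(733403.8321 + 1235810.1889) = 1403.29 m
Sorted: R17 (713.22 m) < R6 (796.18 m) < R8 (914.86 m) < R14 (1225.10 m) < R12 (1338.01 m) < …

R17, R6, R8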